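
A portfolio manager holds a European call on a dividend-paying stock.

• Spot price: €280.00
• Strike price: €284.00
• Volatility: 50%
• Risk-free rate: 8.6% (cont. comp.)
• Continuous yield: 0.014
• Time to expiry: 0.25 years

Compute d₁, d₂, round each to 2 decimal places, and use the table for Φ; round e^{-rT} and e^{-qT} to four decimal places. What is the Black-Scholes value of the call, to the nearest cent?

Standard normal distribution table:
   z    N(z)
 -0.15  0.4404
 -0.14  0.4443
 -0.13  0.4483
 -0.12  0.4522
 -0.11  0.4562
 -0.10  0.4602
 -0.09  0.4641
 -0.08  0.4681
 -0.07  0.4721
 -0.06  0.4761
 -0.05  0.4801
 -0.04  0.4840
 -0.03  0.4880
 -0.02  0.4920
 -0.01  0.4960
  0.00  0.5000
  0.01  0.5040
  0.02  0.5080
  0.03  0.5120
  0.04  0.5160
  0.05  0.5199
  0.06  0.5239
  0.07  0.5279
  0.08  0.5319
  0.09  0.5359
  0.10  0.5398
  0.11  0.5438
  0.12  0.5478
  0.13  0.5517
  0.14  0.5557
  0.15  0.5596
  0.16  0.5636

σ√T = 0.5 × 0.5000 = 0.2500
d₁ = [ln(280/284) + (0.086 − 0.014 + 0.5²/2)·0.25] / 0.2500 = [-0.0142 + 0.0493] / 0.2500 = 0.1403 → 0.14
d₂ = d₁ − σ√T = 0.1403 − 0.2500 = -0.1097 → -0.11
e^(−qT) = e^(−0.014·0.25) = 0.9965;  e^(−rT) = e^(−0.086·0.25) = 0.9787
N(d₁) = N(0.14) = 0.5557;  N(d₂) = N(-0.11) = 0.4562
C = 280·0.9965·0.5557 − 284·0.9787·0.4562 = 155.0514 − 126.8012 = 28.2503

€28.25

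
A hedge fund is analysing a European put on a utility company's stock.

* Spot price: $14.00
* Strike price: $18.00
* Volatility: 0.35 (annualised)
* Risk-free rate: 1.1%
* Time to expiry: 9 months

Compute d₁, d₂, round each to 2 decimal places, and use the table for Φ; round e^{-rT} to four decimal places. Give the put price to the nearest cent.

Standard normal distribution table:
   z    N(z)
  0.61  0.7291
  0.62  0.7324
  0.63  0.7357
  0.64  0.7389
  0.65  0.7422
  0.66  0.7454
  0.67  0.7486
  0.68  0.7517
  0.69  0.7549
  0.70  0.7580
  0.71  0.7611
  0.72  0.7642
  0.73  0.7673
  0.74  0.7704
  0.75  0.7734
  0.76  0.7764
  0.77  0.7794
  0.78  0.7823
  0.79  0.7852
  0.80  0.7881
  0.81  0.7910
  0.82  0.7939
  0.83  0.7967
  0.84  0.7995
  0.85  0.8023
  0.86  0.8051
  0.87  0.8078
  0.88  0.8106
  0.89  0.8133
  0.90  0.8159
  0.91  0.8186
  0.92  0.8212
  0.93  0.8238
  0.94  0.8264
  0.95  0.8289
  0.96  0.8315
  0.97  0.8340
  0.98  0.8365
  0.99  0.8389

$4.41

σ√T = 0.35 × 0.8660 = 0.3031
d₁ = [ln(14/18) + (0.011 + ½·0.35²)·0.75] / (σ√T) = (-0.2513 + 0.0542) / 0.3031 = -0.6504 ≈ -0.65
d₂ = -0.6504 − 0.3031 = -0.9535 ≈ -0.95
exp(−rT) = exp(−0.011·0.75) = 0.9918
N(−d₂) = N(0.95) = 0.8289;  N(−d₁) = N(0.65) = 0.7422
P = 18·0.9918·0.8289 − 14·0.7422 = 14.7979 − 10.3908 = 4.4071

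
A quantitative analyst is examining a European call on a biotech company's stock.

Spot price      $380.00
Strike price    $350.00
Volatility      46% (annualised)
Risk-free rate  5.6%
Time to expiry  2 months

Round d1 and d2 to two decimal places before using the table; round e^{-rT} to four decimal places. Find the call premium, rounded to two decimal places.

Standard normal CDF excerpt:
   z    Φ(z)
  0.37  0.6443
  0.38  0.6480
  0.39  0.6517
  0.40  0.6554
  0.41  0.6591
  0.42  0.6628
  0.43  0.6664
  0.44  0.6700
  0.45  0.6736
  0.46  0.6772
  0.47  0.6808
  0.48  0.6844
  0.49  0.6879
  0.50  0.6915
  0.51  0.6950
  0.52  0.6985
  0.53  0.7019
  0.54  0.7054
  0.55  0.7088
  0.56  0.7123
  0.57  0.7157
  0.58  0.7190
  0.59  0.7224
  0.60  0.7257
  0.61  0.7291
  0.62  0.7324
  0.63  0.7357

T = 0.1667;  σ√T = 0.1878
d₁ = [ln(380/350) + (0.056 + ½·0.46²)·0.1667] / (σ√T) = (0.0822 + 0.0270) / 0.1878 = 0.5815 ≈ 0.58
d₂ = 0.5815 − 0.1878 = 0.3937 ≈ 0.39
exp(−rT) = exp(−0.056·0.1667) = 0.9907
C = 380·N(0.58) − 350·0.9907·N(0.39) = 380·0.7190 − 350·0.9907·0.6517 = 273.2200 − 225.9737 = 47.2463

$47.25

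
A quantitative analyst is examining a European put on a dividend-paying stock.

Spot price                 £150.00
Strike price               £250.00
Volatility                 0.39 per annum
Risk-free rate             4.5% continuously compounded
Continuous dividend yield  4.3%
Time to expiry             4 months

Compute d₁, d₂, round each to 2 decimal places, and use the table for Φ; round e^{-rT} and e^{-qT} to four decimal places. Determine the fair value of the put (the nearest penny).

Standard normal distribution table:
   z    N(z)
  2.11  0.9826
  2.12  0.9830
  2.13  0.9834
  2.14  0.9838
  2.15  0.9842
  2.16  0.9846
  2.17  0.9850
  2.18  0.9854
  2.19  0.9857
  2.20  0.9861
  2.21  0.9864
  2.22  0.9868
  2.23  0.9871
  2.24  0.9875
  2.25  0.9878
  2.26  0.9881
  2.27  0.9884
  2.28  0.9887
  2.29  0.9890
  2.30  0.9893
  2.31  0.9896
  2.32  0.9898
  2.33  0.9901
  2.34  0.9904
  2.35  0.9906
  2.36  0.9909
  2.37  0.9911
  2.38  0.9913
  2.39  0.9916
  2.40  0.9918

σ√T = 0.39·√0.3333 = 0.2252
d₁ = [ln(150/250) + (0.045 − 0.043 + 0.39²/2)·0.3333] / 0.2252 = [-0.5108 + 0.0260] / 0.2252 = -2.1531 which rounds to -2.15
d₂ = d₁ − σ√T = -2.1531 − 0.2252 = -2.3783 which rounds to -2.38
e^(−qT) = e^(−0.043·0.3333) = 0.9858;  e^(−rT) = e^(−0.045·0.3333) = 0.9851
N(−d₂) = N(2.38) = 0.9913;  N(−d₁) = N(2.15) = 0.9842
P = 250·0.9851·0.9913 − 150·0.9858·0.9842 = 244.1324 − 145.5337 = 98.5988

£98.60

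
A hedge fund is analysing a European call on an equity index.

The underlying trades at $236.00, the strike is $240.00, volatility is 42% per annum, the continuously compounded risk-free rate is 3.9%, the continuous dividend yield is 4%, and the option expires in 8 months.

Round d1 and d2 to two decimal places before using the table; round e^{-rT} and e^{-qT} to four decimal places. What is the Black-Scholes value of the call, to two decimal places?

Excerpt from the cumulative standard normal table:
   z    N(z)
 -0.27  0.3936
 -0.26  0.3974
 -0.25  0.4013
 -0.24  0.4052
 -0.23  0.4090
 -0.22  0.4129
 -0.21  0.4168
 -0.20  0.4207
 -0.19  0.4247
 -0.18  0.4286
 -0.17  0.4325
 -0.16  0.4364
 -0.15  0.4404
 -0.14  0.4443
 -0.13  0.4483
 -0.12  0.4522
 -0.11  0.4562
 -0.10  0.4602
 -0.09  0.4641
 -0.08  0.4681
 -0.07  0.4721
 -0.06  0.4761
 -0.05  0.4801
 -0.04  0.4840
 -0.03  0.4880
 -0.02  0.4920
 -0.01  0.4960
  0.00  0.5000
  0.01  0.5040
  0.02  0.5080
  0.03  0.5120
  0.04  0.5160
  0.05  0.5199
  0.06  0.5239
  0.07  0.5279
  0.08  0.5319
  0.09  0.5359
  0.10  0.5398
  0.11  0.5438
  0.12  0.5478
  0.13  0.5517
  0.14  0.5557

$29.33

σ√T = 0.42 × 0.8165 = 0.3429
d₁ = [ln(236/240) + (0.039 − 0.04 + 0.42²/2)·0.6667] / 0.3429 = [-0.0168 + 0.0581] / 0.3429 = 0.1205 which rounds to 0.12
d₂ = d₁ − σ√T = 0.1205 − 0.3429 = -0.2224 which rounds to -0.22
e^(−qT) = e^(−0.04·0.6667) = 0.9737;  e^(−rT) = e^(−0.039·0.6667) = 0.9743
N(d₁) = N(0.12) = 0.5478;  N(d₂) = N(-0.22) = 0.4129
C = 236·0.9737·0.5478 − 240·0.9743·0.4129 = 125.8807 − 96.5492 = 29.3315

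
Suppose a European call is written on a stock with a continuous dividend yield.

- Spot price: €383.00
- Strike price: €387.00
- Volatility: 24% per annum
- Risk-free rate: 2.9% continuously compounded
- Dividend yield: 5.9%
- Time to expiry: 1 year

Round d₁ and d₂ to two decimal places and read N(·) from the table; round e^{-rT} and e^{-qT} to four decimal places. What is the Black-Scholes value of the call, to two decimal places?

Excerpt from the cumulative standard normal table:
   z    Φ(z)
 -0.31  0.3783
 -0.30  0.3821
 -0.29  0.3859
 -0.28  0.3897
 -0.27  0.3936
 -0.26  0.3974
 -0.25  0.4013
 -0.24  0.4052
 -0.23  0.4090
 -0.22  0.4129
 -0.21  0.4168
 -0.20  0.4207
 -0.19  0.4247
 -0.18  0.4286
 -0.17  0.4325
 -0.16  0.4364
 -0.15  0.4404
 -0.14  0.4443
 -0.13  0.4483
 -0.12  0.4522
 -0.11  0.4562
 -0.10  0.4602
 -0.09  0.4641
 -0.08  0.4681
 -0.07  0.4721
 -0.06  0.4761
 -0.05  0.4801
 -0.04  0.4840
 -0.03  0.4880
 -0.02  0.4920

€28.27

σ√T = 0.24·√1 = 0.2400
d₁ = [ln(383/387) + (0.029 − 0.059 + ½·0.24²)·1] / (σ√T) = (-0.0104 − 0.0012) / 0.2400 = -0.0483 ⇒ -0.05
d₂ = -0.0483 − 0.2400 = -0.2883 ⇒ -0.29
e^(−qT) = e^(−0.059·1) = 0.9427;  e^(−rT) = e^(−0.029·1) = 0.9714
N(d₁) = N(-0.05) = 0.4801;  N(d₂) = N(-0.29) = 0.3859
C = 383·0.9427·0.4801 − 387·0.9714·0.3859 = 173.3421 − 145.0721 = 28.2700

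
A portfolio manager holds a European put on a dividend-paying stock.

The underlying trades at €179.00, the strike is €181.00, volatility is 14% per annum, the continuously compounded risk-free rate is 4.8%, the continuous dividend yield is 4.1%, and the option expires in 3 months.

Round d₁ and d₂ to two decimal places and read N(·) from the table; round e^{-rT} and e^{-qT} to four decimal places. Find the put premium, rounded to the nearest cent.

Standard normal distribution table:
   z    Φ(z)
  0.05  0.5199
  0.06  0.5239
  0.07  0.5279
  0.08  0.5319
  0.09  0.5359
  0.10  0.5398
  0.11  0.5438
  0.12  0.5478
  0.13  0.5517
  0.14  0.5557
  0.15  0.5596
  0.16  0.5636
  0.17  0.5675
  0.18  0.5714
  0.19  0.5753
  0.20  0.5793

€5.86

T = 0.25;  σ√T = 0.0700
ln(S/K) + (r − q + σ²/2)T = ln(179/181) + (0.048 − 0.041 + 0.14²/2)·0.25 = -0.0111 + 0.0042 = -0.0069
d₁ = -0.0069 / 0.0700 = -0.0987 → -0.10
d₂ = d₁ − σ√T = -0.0987 − 0.0700 = -0.1687 → -0.17
exp(−qT) = exp(−0.041·0.25) = 0.9898;  exp(−rT) = exp(−0.048·0.25) = 0.9881
N(−d₂) = N(0.17) = 0.5675;  N(−d₁) = N(0.10) = 0.5398
P = 181·0.9881·0.5675 − 179·0.9898·0.5398 = 101.4952 − 95.6386 = 5.8565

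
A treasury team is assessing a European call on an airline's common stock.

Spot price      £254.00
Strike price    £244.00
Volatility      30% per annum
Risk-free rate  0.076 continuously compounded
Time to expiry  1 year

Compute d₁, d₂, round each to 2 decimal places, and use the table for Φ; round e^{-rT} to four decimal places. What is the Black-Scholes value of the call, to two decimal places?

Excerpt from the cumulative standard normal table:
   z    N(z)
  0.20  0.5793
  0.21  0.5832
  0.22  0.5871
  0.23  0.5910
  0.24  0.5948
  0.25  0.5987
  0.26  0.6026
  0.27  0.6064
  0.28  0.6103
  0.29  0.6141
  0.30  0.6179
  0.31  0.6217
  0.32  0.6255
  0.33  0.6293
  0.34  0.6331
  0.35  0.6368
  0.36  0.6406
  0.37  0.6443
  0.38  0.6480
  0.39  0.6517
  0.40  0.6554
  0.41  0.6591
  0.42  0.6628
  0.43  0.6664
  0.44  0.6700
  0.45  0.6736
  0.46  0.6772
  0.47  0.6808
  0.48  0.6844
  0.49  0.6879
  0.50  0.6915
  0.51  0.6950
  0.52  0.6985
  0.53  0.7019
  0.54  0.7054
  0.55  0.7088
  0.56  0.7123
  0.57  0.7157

σ√T = 0.3·√1 = 0.3000
d₁ = [ln(254/244) + (0.076 + ½·0.3²)·1] / (σ√T) = (0.0402 + 0.1210) / 0.3000 = 0.5372 ≈ 0.54
d₂ = 0.5372 − 0.3000 = 0.2372 ≈ 0.24
e^(−rT) = e^(−0.076·1) = 0.9268
C = 254·N(0.54) − 244·0.9268·N(0.24) = 254·0.7054 − 244·0.9268·0.5948 = 179.1716 − 134.5076 = 44.6640

£44.66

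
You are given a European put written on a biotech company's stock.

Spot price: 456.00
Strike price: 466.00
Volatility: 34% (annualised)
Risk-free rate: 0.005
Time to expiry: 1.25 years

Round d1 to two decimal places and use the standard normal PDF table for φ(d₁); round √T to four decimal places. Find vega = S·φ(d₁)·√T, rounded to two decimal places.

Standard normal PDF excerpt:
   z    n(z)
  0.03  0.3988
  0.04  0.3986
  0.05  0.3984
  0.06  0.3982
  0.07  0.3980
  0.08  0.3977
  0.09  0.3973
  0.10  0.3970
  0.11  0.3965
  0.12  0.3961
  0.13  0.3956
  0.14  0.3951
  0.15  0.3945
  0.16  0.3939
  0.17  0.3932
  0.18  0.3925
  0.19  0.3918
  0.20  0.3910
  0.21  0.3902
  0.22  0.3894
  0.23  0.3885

σ√T = 0.34 × 1.1180 = 0.3801
d₁ = [ln(456/466) + (0.005 + 0.34²/2)·1.25] / 0.3801 = [-0.0217 + 0.0785] / 0.3801 = 0.1494 ⇒ 0.15
√T = √1.25 = 1.1180
φ(d₁) = φ(0.15) = 0.3945
vega = S·φ(d₁)·√T = 456·0.3945·1.1180 = 201.1193

201.12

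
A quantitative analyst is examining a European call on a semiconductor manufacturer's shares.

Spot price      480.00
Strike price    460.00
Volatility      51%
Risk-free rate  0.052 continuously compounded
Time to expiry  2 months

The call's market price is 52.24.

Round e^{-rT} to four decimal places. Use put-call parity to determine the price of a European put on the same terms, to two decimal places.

28.28

e^(−rT) = e^(−0.052·0.1667) = 0.9914
Put-call parity: C − P = S − K·e^(−rT) = 480 − 460·0.9914 = 480 − 456.0440 = 23.9560
P = C − (C − P) = 52.24 − (23.9560) = 28.2840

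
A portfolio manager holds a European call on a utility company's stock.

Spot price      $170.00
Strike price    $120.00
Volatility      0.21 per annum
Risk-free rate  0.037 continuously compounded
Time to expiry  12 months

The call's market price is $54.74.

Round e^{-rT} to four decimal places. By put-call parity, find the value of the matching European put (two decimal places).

exp(−rT) = exp(−0.037·1) = 0.9637
Put-call parity: C − P = S − K·e^(−rT) = 170 − 120·0.9637 = 170 − 115.6440 = 54.3560
P = C − (C − P) = 54.74 − (54.3560) = 0.3840

$0.38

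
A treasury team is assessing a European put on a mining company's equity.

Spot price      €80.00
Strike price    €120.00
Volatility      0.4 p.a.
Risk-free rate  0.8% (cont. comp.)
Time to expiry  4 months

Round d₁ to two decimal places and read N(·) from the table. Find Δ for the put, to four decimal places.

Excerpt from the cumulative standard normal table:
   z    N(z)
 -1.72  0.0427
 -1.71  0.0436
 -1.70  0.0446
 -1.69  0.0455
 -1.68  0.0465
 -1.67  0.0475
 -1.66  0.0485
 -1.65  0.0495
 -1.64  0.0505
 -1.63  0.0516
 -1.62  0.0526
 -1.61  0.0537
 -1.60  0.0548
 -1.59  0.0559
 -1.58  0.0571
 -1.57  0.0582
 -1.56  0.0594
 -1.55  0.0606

σ√T = 0.4·√0.3333 = 0.2309
d₁ = [ln(80/120) + (0.008 + 0.4²/2)·0.3333] / 0.2309 = [-0.4055 + 0.0293] / 0.2309 = -1.6287 which rounds to -1.63
N(d₁) = N(-1.63) = 0.0516
Δ_put = N(d₁) − 1 = 0.0516 − 1 = -0.9484

-0.9484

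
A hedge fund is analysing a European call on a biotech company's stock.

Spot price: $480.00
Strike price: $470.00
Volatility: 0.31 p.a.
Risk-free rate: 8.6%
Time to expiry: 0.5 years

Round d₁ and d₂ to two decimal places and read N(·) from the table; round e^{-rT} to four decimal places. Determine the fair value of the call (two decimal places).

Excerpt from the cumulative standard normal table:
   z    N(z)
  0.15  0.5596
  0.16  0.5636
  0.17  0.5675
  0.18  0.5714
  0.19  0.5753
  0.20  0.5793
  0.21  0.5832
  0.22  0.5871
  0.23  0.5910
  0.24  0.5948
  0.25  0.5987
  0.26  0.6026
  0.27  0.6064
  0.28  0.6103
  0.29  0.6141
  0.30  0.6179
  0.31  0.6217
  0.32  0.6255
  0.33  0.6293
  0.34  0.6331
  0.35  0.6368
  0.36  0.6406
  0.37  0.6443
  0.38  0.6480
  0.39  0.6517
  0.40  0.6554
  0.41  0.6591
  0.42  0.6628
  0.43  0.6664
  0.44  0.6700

σ√T = 0.31 × 0.7071 = 0.2192
d₁ = [ln(480/470) + (0.086 + 0.31²/2)·0.5] / 0.2192 = [0.0211 + 0.0670] / 0.2192 = 0.4018 ≈ 0.40
d₂ = d₁ − σ√T = 0.4018 − 0.2192 = 0.1826 ≈ 0.18
exp(−rT) = exp(−0.086·0.5) = 0.9579
N(d₁) = N(0.40) = 0.6554;  N(d₂) = N(0.18) = 0.5714
C = 480·0.6554 − 470·0.9579·0.5714 = 314.5920 − 257.2517 = 57.3403

$57.34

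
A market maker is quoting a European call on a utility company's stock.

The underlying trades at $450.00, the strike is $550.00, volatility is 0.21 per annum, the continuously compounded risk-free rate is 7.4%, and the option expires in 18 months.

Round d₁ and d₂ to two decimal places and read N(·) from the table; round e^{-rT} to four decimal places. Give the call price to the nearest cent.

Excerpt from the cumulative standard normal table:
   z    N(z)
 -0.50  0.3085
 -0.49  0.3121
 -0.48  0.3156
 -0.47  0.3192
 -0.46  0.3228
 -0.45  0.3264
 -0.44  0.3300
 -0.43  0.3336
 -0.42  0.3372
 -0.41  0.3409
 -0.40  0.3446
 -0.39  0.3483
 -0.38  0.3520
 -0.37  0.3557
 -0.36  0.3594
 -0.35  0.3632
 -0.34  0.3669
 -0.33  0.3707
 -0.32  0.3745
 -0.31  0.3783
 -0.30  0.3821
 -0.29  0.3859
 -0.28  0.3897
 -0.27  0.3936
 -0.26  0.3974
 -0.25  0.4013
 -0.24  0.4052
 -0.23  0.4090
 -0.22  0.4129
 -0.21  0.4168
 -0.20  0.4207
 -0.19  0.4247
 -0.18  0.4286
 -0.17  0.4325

$30.47

σ√T = 0.21 × 1.2247 = 0.2572
d₁ = [ln(450/550) + (0.074 + 0.21²/2)·1.5] / 0.2572 = [-0.2007 + 0.1441] / 0.2572 = -0.2200 which rounds to -0.22
d₂ = d₁ − σ√T = -0.2200 − 0.2572 = -0.4772 which rounds to -0.48
e^(−rT) = e^(−0.074·1.5) = 0.8949
C = 450·N(-0.22) − 550·0.8949·N(-0.48) = 450·0.4129 − 550·0.8949·0.3156 = 185.8050 − 155.3367 = 30.4683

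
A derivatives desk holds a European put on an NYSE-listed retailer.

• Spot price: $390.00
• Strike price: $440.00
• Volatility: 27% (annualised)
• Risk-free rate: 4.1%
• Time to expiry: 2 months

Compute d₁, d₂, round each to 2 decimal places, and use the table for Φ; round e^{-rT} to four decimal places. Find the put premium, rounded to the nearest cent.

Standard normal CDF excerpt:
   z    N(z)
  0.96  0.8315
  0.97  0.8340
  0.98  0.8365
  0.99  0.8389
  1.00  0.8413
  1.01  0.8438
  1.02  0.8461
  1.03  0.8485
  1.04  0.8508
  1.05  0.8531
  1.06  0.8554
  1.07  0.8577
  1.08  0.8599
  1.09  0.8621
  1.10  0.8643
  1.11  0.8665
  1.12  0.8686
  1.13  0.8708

σ√T = 0.27·√0.1667 = 0.1102
d₁ = [ln(390/440) + (0.041 + 0.27²/2)·0.1667] / 0.1102 = [-0.1206 + 0.0129] / 0.1102 = -0.9773 → -0.98
d₂ = d₁ − σ√T = -0.9773 − 0.1102 = -1.0875 → -1.09
exp(−rT) = exp(−0.041·0.1667) = 0.9932
P = 440·0.9932·N(1.09) − 390·N(0.98) = 440·0.9932·0.8621 − 390·0.8365 = 376.7446 − 326.2350 = 50.5096

$50.51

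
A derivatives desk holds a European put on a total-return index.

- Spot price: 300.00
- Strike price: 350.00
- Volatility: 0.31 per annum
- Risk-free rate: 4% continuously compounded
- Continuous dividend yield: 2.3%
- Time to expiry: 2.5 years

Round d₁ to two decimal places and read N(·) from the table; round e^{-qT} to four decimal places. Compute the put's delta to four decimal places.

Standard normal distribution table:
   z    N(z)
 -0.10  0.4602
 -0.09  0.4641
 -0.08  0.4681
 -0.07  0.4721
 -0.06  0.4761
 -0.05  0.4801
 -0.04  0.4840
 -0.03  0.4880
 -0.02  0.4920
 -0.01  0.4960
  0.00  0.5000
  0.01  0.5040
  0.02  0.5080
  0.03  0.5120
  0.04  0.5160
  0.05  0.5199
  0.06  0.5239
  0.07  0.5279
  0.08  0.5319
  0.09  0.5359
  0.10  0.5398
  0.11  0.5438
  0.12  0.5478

T = 2.5;  σ√T = 0.4902
d₁ = [ln(300/350) + (0.04 − 0.023 + ½·0.31²)·2.5] / (σ√T) = (-0.1542 + 0.1626) / 0.4902 = 0.0173 → 0.02
N(d₁) = N(0.02) = 0.5080
Δ_put = exp(−qT)·(N(d₁) − 1) = 0.9441·(0.5080 − 1) = -0.4645

-0.4645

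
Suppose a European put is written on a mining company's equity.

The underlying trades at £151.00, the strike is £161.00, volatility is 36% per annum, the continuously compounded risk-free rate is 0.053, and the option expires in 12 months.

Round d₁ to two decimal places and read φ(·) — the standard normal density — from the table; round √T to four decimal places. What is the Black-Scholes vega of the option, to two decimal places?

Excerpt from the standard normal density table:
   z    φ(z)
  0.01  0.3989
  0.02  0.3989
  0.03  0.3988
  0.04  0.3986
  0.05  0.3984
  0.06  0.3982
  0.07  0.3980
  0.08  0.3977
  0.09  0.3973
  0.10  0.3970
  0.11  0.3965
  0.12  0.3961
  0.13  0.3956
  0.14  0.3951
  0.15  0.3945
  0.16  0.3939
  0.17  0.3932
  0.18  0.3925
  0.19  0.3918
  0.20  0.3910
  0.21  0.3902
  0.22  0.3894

59.57

σ√T = 0.36·√1 = 0.3600
ln(S/K) + (r + σ²/2)T = ln(151/161) + (0.053 + 0.36²/2)·1 = -0.0641 + 0.1178 = 0.0537
d₁ = 0.0537 / 0.3600 = 0.1491 which rounds to 0.15
√T = √1 = 1.0000
φ(d₁) = φ(0.15) = 0.3945
vega = S·φ(d₁)·√T = 151·0.3945·1.0000 = 59.5695
(The call has the same vega.)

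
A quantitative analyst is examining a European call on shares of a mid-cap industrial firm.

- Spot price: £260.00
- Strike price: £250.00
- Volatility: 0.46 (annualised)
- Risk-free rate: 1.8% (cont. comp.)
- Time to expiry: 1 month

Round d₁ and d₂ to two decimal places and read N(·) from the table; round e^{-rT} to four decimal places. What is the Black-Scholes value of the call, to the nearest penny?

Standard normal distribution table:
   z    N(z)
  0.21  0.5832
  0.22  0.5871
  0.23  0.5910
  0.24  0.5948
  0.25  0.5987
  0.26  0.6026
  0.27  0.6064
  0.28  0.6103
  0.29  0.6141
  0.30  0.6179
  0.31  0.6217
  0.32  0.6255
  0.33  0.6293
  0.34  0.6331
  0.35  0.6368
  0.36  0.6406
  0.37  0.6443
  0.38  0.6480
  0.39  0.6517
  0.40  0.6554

σ√T = 0.46·√0.08333 = 0.1328
d₁ = [ln(260/250) + (0.018 + 0.46²/2)·0.08333] / 0.1328 = [0.0392 + 0.0103] / 0.1328 = 0.3730 ≈ 0.37
d₂ = d₁ − σ√T = 0.3730 − 0.1328 = 0.2403 ≈ 0.24
e^(−rT) = e^(−0.018·0.08333) = 0.9985
C = 260·N(0.37) − 250·0.9985·N(0.24) = 260·0.6443 − 250·0.9985·0.5948 = 167.5180 − 148.4769 = 19.0411

£19.04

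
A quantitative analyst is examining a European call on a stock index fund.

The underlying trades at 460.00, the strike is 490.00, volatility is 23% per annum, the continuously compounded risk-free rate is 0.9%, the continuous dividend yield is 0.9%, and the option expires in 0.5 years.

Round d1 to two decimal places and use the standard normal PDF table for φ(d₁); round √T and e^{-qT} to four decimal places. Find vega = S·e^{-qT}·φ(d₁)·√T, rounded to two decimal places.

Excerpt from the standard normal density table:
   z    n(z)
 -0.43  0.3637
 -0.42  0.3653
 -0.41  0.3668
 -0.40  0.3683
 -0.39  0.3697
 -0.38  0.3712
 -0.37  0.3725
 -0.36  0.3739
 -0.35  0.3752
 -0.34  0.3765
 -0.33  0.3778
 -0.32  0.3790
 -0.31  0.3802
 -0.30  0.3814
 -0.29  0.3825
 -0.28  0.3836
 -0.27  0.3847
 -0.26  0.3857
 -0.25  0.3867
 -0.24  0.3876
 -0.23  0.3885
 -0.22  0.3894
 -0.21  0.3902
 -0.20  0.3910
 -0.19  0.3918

σ√T = 0.23·√0.5 = 0.1626
d₁ = [ln(460/490) + (0.009 − 0.009 + 0.23²/2)·0.5] / 0.1626 = [-0.0632 + 0.0132] / 0.1626 = -0.3072 → -0.31
√T = √0.5 = 0.7071
φ(d₁) = φ(-0.31) = 0.3802
exp(−qT) = exp(−0.009·0.5) = 0.9955
vega = S·exp(−qT)·φ(d₁)·√T = 460·0.9955·0.3802·0.7071 = 123.1096

123.11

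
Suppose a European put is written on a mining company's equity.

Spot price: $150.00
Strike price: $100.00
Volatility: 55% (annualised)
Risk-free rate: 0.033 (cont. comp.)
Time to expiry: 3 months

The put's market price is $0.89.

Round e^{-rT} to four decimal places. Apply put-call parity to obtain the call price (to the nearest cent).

exp(−rT) = exp(−0.033·0.25) = 0.9918
Put-call parity: C − P = S − K·e^(−rT) = 150 − 100·0.9918 = 150 − 99.1800 = 50.8200
C = P + (C − P) = 0.89 + (50.8200) = 51.7100

$51.71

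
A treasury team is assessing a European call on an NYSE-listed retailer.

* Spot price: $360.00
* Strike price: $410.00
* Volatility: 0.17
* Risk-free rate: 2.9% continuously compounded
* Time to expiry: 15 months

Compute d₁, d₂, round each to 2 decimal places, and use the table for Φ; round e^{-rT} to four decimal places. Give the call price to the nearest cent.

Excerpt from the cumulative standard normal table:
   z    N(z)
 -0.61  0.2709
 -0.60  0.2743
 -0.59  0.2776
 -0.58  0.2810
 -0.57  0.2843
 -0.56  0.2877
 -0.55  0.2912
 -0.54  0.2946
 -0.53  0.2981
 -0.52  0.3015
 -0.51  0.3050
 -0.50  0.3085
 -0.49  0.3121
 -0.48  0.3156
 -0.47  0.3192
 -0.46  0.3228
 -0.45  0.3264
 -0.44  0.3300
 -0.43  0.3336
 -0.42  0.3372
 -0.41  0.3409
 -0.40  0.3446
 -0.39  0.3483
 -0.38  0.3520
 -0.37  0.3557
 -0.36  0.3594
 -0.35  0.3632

$14.29

σ√T = 0.17·√1.25 = 0.1901
d₁ = [ln(360/410) + (0.029 + ½·0.17²)·1.25] / (σ√T) = (-0.1301 + 0.0543) / 0.1901 = -0.3985 ⇒ -0.40
d₂ = -0.3985 − 0.1901 = -0.5886 ⇒ -0.59
e^(−rT) = e^(−0.029·1.25) = 0.9644
N(d₁) = N(-0.40) = 0.3446;  N(d₂) = N(-0.59) = 0.2776
C = 360·0.3446 − 410·0.9644·0.2776 = 124.0560 − 109.7642 = 14.2918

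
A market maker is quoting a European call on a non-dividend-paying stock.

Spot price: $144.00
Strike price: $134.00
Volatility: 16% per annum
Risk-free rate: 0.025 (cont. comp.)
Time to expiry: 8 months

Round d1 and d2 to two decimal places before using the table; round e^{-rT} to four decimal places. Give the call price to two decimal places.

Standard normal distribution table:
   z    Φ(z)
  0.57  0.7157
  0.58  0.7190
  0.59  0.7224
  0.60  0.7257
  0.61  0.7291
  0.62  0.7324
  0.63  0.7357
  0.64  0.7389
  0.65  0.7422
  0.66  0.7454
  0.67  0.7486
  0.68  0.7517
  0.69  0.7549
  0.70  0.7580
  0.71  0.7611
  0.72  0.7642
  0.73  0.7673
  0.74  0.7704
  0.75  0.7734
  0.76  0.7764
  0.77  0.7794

σ√T = 0.16·√0.6667 = 0.1306
d₁ = [ln(144/134) + (0.025 + 0.16²/2)·0.6667] / 0.1306 = [0.0720 + 0.0252] / 0.1306 = 0.7438 ≈ 0.74
d₂ = d₁ − σ√T = 0.7438 − 0.1306 = 0.6132 ≈ 0.61
e^(−rT) = e^(−0.025·0.6667) = 0.9835
C = 144·N(0.74) − 134·0.9835·N(0.61) = 144·0.7704 − 134·0.9835·0.7291 = 110.9376 − 96.0874 = 14.8502

$14.85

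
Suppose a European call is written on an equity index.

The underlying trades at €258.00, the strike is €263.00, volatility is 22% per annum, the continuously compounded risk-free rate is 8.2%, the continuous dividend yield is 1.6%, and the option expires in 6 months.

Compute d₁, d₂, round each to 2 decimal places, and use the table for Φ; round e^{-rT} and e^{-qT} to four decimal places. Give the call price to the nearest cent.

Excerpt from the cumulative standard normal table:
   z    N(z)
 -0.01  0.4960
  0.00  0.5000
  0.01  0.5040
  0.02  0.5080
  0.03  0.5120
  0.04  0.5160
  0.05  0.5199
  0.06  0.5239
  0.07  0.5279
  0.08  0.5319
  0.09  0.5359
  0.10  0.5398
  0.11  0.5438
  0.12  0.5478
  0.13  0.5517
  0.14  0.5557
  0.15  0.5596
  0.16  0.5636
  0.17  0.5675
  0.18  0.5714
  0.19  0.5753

σ√T = 0.22·√0.5 = 0.1556
ln(S/K) + (r − q + σ²/2)T = ln(258/263) + (0.082 − 0.016 + 0.22²/2)·0.5 = -0.0192 + 0.0451 = 0.0259
d₁ = 0.0259 / 0.1556 = 0.1665 ≈ 0.17
d₂ = d₁ − σ√T = 0.1665 − 0.1556 = 0.0110 ≈ 0.01
exp(−qT) = exp(−0.016·0.5) = 0.9920;  exp(−rT) = exp(−0.082·0.5) = 0.9598
N(d₁) = N(0.17) = 0.5675;  N(d₂) = N(0.01) = 0.5040
C = 258·0.9920·0.5675 − 263·0.9598·0.5040 = 145.2437 − 127.2234 = 18.0203

€18.02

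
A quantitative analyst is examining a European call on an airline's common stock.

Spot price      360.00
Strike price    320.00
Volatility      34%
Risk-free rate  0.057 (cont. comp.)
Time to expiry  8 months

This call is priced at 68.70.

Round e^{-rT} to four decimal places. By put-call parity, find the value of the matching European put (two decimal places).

16.76

e^(−rT) = e^(−0.057·0.6667) = 0.9627
Put-call parity: C − P = S − K·e^(−rT) = 360 − 320·0.9627 = 360 − 308.0640 = 51.9360
P = C − (C − P) = 68.70 − (51.9360) = 16.7640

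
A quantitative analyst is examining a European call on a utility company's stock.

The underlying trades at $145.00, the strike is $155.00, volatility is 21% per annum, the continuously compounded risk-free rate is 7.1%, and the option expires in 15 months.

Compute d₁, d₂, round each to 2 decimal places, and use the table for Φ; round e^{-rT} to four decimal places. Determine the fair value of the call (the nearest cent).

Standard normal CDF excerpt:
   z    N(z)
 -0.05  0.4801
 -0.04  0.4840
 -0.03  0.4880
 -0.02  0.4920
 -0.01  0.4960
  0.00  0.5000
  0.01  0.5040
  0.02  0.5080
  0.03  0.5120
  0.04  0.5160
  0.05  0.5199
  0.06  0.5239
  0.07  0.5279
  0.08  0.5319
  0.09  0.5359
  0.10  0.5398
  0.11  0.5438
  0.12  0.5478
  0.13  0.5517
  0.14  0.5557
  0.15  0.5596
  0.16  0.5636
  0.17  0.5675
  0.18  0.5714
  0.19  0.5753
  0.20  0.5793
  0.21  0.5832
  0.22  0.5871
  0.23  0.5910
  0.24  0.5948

T = 1.25;  σ√T = 0.2348
d₁ = [ln(145/155) + (0.071 + ½·0.21²)·1.25] / (σ√T) = (-0.0667 + 0.1163) / 0.2348 = 0.2113 ≈ 0.21
d₂ = 0.2113 − 0.2348 = -0.0234 ≈ -0.02
exp(−rT) = exp(−0.071·1.25) = 0.9151
N(d₁) = N(0.21) = 0.5832;  N(d₂) = N(-0.02) = 0.4920
C = 145·0.5832 − 155·0.9151·0.4920 = 84.5640 − 69.7855 = 14.7785

$14.78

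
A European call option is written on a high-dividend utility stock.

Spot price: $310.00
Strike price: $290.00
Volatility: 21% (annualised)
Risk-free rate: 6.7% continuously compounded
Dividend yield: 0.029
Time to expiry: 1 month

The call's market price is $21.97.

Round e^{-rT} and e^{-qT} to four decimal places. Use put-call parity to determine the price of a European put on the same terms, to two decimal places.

exp(−qT) = exp(−0.029·0.08333) = 0.9976;  exp(−rT) = exp(−0.067·0.08333) = 0.9944
Put-call parity: C − P = S·e^(−qT) − K·e^(−rT) = 310·0.9976 − 290·0.9944 = 309.2560 − 288.3760 = 20.8800
P = C − (C − P) = 21.97 − (20.8800) = 1.0900

$1.09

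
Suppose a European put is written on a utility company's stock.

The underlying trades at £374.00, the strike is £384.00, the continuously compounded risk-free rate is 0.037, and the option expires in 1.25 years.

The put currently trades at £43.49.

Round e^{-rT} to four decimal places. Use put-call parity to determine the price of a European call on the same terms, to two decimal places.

£50.85

e^(−rT) = e^(−0.037·1.25) = 0.9548
Put-call parity: C − P = S − K·e^(−rT) = 374 − 384·0.9548 = 374 − 366.6432 = 7.3568
C = P + (C − P) = 43.49 + (7.3568) = 50.8468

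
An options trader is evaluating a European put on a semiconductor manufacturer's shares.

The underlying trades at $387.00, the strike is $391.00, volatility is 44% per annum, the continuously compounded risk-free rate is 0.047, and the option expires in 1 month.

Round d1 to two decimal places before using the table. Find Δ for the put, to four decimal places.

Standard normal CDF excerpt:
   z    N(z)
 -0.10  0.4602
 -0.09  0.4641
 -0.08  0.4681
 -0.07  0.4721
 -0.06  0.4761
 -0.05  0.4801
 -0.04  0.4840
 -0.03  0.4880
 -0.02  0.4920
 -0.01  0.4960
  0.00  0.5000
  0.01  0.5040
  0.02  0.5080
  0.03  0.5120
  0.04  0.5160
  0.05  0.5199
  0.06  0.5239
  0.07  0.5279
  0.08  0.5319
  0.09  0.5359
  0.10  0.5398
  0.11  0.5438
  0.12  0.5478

T = 0.08333;  σ√T = 0.1270
d₁ = [ln(387/391) + (0.047 + 0.44²/2)·0.08333] / 0.1270 = [-0.0103 + 0.0120] / 0.1270 = 0.0134 ⇒ 0.01
N(d₁) = N(0.01) = 0.5040
Δ_put = N(d₁) − 1 = 0.5040 − 1 = -0.4960

-0.4960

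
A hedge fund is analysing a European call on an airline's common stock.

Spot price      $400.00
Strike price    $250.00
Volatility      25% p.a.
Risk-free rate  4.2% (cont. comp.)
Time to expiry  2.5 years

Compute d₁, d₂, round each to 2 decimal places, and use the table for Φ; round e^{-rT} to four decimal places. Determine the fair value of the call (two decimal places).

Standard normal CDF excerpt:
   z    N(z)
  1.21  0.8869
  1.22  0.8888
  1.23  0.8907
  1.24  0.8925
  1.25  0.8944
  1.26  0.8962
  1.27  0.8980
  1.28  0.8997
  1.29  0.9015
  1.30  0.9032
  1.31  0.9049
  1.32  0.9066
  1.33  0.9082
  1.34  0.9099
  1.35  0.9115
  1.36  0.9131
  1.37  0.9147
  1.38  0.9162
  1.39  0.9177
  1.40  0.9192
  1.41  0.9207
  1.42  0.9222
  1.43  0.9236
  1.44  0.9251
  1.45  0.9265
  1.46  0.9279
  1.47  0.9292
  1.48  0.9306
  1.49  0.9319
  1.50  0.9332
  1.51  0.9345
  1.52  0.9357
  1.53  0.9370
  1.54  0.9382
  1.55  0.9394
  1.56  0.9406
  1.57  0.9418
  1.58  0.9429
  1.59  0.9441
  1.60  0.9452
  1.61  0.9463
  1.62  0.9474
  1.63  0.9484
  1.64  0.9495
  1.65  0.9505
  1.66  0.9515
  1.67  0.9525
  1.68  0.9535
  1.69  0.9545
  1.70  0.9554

σ√T = 0.25 × 1.5811 = 0.3953
d₁ = [ln(400/250) + (0.042 + ½·0.25²)·2.5] / (σ√T) = (0.4700 + 0.1831) / 0.3953 = 1.6523 → 1.65
d₂ = 1.6523 − 0.3953 = 1.2570 → 1.26
exp(−rT) = exp(−0.042·2.5) = 0.9003
N(d₁) = N(1.65) = 0.9505;  N(d₂) = N(1.26) = 0.8962
C = 400·0.9505 − 250·0.9003·0.8962 = 380.2000 − 201.7122 = 178.4878

$178.49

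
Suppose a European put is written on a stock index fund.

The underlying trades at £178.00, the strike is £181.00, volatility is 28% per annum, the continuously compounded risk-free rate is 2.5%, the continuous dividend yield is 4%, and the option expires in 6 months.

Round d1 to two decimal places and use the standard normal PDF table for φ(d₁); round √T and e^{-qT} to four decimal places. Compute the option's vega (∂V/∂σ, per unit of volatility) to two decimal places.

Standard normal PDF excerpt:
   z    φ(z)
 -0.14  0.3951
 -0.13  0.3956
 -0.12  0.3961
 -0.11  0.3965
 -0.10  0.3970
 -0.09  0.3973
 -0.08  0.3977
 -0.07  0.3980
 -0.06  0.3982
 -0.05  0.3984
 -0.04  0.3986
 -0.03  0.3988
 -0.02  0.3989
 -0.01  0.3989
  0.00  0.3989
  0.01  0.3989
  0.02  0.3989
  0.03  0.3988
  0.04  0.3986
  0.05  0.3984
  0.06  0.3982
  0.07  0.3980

49.21

T = 0.5;  σ√T = 0.1980
d₁ = [ln(178/181) + (0.025 − 0.04 + 0.28²/2)·0.5] / 0.1980 = [-0.0167 + 0.0121] / 0.1980 = -0.0233 → -0.02
√T = √0.5 = 0.7071
φ(d₁) = φ(-0.02) = 0.3989
exp(−qT) = exp(−0.04·0.5) = 0.9802
vega = S·exp(−qT)·φ(d₁)·√T = 178·0.9802·0.3989·0.7071 = 49.2130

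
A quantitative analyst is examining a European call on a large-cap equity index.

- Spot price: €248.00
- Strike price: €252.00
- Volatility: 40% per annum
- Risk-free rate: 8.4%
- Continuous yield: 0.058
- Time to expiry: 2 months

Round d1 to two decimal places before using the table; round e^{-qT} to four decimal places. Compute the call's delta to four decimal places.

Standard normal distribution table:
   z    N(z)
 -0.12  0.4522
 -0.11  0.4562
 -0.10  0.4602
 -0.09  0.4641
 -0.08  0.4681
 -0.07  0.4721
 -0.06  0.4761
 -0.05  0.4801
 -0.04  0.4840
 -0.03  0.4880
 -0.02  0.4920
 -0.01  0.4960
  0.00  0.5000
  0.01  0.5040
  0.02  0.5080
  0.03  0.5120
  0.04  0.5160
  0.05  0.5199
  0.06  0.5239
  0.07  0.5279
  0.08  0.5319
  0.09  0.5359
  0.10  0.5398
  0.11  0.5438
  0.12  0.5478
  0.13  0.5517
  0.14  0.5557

σ√T = 0.4 × 0.4082 = 0.1633
ln(S/K) + (r − q + σ²/2)T = ln(248/252) + (0.084 − 0.058 + 0.4²/2)·0.1667 = -0.0160 + 0.0177 = 0.0017
d₁ = 0.0017 / 0.1633 = 0.0102 ⇒ 0.01
N(d₁) = N(0.01) = 0.5040
Δ_call = e^(−qT)·N(d₁) = 0.9904·0.5040 = 0.4992

0.4992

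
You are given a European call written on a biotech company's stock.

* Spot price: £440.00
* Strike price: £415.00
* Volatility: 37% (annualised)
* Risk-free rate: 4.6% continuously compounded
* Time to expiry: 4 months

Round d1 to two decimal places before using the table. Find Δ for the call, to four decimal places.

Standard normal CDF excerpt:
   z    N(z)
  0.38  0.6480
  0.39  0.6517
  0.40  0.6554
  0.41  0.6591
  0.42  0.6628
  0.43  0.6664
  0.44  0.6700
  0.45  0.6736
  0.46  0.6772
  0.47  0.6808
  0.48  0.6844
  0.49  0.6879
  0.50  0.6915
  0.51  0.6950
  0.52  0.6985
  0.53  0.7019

σ√T = 0.37 × 0.5774 = 0.2136
d₁ = [ln(440/415) + (0.046 + 0.37²/2)·0.3333] / 0.2136 = [0.0585 + 0.0381] / 0.2136 = 0.4524 ≈ 0.45
N(d₁) = N(0.45) = 0.6736
Δ_call = N(d₁) = 0.6736

0.6736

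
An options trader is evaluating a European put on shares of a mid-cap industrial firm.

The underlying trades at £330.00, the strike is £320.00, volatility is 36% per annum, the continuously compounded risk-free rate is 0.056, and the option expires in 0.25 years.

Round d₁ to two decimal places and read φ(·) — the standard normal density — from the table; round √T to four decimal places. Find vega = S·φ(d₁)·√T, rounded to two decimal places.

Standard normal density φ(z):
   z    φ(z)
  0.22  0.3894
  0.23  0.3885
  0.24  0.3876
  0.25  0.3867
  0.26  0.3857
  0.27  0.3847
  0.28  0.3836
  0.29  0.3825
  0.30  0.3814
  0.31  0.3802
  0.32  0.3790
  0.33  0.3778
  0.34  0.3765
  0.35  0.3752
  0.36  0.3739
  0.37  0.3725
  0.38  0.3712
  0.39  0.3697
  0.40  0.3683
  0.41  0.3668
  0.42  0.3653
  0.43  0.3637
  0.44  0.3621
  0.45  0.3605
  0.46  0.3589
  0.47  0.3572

σ√T = 0.36·√0.25 = 0.1800
d₁ = [ln(330/320) + (0.056 + 0.36²/2)·0.25] / 0.1800 = [0.0308 + 0.0302] / 0.1800 = 0.3387 → 0.34
√T = √0.25 = 0.5000
φ(d₁) = φ(0.34) = 0.3765
vega = S·φ(d₁)·√T = 330·0.3765·0.5000 = 62.1225

62.12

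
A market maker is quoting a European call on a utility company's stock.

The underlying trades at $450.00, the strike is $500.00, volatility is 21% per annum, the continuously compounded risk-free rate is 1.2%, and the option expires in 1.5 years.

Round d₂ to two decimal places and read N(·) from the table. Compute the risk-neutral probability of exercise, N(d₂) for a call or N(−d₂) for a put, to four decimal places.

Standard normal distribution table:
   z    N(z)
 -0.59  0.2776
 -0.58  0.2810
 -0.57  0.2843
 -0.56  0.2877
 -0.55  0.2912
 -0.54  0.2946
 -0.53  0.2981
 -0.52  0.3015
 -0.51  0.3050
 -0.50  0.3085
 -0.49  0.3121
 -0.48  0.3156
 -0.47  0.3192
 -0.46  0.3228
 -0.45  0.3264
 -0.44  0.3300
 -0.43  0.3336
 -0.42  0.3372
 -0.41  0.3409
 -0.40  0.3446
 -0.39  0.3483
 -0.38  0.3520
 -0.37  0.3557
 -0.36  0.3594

σ√T = 0.21·√1.5 = 0.2572
d₁ = [ln(450/500) + (0.012 + 0.21²/2)·1.5] / 0.2572 = [-0.1054 + 0.0511] / 0.2572 = -0.2111 ⇒ -0.21
d₂ = d₁ − σ√T = -0.2111 − 0.2572 = -0.4683 ⇒ -0.47
Pr(exercise) under Q = N(d₂) = 0.3192

0.3192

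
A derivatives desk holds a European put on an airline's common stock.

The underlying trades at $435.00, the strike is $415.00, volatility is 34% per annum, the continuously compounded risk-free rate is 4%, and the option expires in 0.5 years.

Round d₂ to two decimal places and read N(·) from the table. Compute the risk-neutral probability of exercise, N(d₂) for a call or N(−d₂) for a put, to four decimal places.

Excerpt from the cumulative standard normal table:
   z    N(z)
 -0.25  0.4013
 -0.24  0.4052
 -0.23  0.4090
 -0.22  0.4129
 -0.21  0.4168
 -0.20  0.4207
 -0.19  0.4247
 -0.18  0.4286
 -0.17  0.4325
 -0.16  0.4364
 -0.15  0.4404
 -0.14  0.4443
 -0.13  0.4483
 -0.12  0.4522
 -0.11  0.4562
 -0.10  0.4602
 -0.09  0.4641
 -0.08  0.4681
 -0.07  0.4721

0.4364

σ√T = 0.34 × 0.7071 = 0.2404
d₁ = [ln(435/415) + (0.04 + 0.34²/2)·0.5] / 0.2404 = [0.0471 + 0.0489] / 0.2404 = 0.3992 ⇒ 0.40
d₂ = d₁ − σ√T = 0.3992 − 0.2404 = 0.1588 ⇒ 0.16
Risk-neutral Pr[S_T < K] = N(−d₂) = N(-0.16) = 0.4364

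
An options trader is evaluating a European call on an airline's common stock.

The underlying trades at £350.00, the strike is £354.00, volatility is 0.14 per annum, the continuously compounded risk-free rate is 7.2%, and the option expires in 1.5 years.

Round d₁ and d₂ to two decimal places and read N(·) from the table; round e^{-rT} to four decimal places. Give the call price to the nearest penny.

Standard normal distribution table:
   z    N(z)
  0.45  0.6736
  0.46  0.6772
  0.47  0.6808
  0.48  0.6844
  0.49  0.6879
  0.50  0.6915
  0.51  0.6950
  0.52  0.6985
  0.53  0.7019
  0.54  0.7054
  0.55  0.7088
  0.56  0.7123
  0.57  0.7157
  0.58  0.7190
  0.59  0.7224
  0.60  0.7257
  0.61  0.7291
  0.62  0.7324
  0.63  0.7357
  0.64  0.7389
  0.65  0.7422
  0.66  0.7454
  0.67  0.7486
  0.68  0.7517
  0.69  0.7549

σ√T = 0.14 × 1.2247 = 0.1715
ln(S/K) + (r + σ²/2)T = ln(350/354) + (0.072 + 0.14²/2)·1.5 = -0.0114 + 0.1227 = 0.1113
d₁ = 0.1113 / 0.1715 = 0.6493 ⇒ 0.65
d₂ = d₁ − σ√T = 0.6493 − 0.1715 = 0.4779 ⇒ 0.48
exp(−rT) = exp(−0.072·1.5) = 0.8976
N(d₁) = N(0.65) = 0.7422;  N(d₂) = N(0.48) = 0.6844
C = 350·0.7422 − 354·0.8976·0.6844 = 259.7700 − 217.4684 = 42.3016

£42.30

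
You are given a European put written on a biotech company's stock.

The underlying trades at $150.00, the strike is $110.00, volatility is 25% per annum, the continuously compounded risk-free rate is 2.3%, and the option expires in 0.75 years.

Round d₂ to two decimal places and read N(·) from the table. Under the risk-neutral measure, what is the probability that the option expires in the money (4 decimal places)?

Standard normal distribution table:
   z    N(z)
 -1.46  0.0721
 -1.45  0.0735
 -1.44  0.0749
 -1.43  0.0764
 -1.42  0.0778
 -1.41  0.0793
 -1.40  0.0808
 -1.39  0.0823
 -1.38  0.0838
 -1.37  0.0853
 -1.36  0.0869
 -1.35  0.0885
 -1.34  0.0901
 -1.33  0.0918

0.0808

T = 0.75;  σ√T = 0.2165
d₁ = [ln(150/110) + (0.023 + ½·0.25²)·0.75] / (σ√T) = (0.3102 + 0.0407) / 0.2165 = 1.6205 → 1.62
d₂ = 1.6205 − 0.2165 = 1.4040 → 1.40
Pr(exercise) under Q = N(−d₂) = N(-1.40) = 0.0808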